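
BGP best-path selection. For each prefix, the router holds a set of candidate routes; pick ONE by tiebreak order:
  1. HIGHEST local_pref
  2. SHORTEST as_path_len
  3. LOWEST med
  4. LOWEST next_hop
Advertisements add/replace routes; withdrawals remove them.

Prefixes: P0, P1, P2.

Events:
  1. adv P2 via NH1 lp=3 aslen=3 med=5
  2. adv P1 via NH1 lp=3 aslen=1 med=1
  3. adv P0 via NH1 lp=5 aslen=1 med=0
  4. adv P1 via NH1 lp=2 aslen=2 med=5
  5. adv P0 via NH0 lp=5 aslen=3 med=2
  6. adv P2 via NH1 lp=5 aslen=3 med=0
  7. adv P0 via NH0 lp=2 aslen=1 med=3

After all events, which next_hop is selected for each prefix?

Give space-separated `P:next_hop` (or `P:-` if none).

Answer: P0:NH1 P1:NH1 P2:NH1

Derivation:
Op 1: best P0=- P1=- P2=NH1
Op 2: best P0=- P1=NH1 P2=NH1
Op 3: best P0=NH1 P1=NH1 P2=NH1
Op 4: best P0=NH1 P1=NH1 P2=NH1
Op 5: best P0=NH1 P1=NH1 P2=NH1
Op 6: best P0=NH1 P1=NH1 P2=NH1
Op 7: best P0=NH1 P1=NH1 P2=NH1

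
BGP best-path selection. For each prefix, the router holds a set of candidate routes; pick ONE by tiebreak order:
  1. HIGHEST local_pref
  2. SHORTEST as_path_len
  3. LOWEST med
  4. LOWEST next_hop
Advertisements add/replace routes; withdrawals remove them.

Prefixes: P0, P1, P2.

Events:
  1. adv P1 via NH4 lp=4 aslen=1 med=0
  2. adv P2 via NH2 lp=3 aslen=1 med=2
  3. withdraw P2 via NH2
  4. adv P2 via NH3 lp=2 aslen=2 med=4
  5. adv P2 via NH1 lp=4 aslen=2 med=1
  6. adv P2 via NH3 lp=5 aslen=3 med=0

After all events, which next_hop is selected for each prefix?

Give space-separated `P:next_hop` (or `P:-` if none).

Op 1: best P0=- P1=NH4 P2=-
Op 2: best P0=- P1=NH4 P2=NH2
Op 3: best P0=- P1=NH4 P2=-
Op 4: best P0=- P1=NH4 P2=NH3
Op 5: best P0=- P1=NH4 P2=NH1
Op 6: best P0=- P1=NH4 P2=NH3

Answer: P0:- P1:NH4 P2:NH3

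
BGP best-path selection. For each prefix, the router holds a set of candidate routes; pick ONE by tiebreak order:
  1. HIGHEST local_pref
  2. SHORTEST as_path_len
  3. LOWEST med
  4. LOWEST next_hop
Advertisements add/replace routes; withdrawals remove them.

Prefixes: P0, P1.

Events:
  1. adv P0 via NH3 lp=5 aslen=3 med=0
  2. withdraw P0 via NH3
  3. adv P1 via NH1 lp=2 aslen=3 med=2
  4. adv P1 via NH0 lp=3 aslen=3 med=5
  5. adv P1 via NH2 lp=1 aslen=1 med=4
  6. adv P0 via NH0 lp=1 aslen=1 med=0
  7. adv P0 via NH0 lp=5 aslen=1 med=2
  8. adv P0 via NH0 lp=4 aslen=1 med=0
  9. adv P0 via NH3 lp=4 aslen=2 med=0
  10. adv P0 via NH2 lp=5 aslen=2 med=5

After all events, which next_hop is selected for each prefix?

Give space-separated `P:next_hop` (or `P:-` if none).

Answer: P0:NH2 P1:NH0

Derivation:
Op 1: best P0=NH3 P1=-
Op 2: best P0=- P1=-
Op 3: best P0=- P1=NH1
Op 4: best P0=- P1=NH0
Op 5: best P0=- P1=NH0
Op 6: best P0=NH0 P1=NH0
Op 7: best P0=NH0 P1=NH0
Op 8: best P0=NH0 P1=NH0
Op 9: best P0=NH0 P1=NH0
Op 10: best P0=NH2 P1=NH0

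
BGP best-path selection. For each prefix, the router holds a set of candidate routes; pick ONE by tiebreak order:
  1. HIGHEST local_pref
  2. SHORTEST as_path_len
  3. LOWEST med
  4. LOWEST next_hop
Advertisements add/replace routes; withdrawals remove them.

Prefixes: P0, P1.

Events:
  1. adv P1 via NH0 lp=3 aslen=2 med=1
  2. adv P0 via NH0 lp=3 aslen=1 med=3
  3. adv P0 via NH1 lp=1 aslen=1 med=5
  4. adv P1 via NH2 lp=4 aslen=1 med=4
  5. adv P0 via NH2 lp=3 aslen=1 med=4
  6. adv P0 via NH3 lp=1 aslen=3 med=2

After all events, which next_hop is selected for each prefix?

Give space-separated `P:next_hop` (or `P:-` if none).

Answer: P0:NH0 P1:NH2

Derivation:
Op 1: best P0=- P1=NH0
Op 2: best P0=NH0 P1=NH0
Op 3: best P0=NH0 P1=NH0
Op 4: best P0=NH0 P1=NH2
Op 5: best P0=NH0 P1=NH2
Op 6: best P0=NH0 P1=NH2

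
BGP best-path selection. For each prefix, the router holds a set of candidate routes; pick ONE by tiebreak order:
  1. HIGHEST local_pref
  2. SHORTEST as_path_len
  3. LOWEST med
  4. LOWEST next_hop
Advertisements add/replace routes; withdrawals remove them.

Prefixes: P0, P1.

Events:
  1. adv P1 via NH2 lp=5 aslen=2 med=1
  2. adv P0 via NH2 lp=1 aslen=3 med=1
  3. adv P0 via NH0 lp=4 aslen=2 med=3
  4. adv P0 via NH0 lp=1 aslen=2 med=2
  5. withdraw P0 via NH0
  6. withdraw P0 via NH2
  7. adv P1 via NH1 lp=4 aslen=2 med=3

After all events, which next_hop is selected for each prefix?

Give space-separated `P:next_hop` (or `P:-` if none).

Op 1: best P0=- P1=NH2
Op 2: best P0=NH2 P1=NH2
Op 3: best P0=NH0 P1=NH2
Op 4: best P0=NH0 P1=NH2
Op 5: best P0=NH2 P1=NH2
Op 6: best P0=- P1=NH2
Op 7: best P0=- P1=NH2

Answer: P0:- P1:NH2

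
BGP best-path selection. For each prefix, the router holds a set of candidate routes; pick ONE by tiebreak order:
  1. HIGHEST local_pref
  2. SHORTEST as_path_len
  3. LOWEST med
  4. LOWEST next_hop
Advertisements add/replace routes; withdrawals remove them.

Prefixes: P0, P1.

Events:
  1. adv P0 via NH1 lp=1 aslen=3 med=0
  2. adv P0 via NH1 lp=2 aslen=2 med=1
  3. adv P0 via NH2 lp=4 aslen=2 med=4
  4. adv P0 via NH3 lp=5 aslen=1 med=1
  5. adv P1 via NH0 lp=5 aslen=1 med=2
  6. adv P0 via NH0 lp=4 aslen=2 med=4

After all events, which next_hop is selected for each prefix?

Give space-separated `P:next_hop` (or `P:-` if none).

Answer: P0:NH3 P1:NH0

Derivation:
Op 1: best P0=NH1 P1=-
Op 2: best P0=NH1 P1=-
Op 3: best P0=NH2 P1=-
Op 4: best P0=NH3 P1=-
Op 5: best P0=NH3 P1=NH0
Op 6: best P0=NH3 P1=NH0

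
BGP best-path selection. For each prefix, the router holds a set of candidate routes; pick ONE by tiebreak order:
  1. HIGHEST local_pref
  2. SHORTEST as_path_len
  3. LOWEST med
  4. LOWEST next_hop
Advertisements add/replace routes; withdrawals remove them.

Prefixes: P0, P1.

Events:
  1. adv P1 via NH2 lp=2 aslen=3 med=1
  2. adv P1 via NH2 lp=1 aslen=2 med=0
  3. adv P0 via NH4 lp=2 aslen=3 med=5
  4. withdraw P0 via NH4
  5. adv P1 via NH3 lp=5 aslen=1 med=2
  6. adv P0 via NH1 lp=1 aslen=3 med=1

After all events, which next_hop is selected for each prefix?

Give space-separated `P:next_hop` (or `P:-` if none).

Answer: P0:NH1 P1:NH3

Derivation:
Op 1: best P0=- P1=NH2
Op 2: best P0=- P1=NH2
Op 3: best P0=NH4 P1=NH2
Op 4: best P0=- P1=NH2
Op 5: best P0=- P1=NH3
Op 6: best P0=NH1 P1=NH3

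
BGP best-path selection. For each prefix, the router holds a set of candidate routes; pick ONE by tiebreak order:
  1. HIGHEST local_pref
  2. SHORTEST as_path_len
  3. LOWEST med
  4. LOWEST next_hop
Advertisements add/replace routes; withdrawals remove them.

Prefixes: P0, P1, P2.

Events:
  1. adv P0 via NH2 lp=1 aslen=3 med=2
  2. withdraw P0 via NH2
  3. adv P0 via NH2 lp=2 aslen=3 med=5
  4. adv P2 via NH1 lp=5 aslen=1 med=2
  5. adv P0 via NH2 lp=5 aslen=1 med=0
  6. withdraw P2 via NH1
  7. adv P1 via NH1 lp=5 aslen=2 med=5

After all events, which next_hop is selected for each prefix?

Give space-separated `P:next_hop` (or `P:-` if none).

Op 1: best P0=NH2 P1=- P2=-
Op 2: best P0=- P1=- P2=-
Op 3: best P0=NH2 P1=- P2=-
Op 4: best P0=NH2 P1=- P2=NH1
Op 5: best P0=NH2 P1=- P2=NH1
Op 6: best P0=NH2 P1=- P2=-
Op 7: best P0=NH2 P1=NH1 P2=-

Answer: P0:NH2 P1:NH1 P2:-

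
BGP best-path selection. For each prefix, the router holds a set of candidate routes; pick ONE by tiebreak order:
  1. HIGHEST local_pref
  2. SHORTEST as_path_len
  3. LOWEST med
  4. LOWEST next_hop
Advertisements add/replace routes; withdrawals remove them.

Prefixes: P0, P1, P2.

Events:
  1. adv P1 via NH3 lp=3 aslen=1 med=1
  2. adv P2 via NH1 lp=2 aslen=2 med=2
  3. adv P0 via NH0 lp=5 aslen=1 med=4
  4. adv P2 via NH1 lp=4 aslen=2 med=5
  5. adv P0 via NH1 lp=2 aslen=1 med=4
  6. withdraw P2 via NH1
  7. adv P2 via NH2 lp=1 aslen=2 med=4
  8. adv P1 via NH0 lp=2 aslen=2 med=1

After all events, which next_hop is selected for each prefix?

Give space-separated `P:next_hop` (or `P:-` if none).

Op 1: best P0=- P1=NH3 P2=-
Op 2: best P0=- P1=NH3 P2=NH1
Op 3: best P0=NH0 P1=NH3 P2=NH1
Op 4: best P0=NH0 P1=NH3 P2=NH1
Op 5: best P0=NH0 P1=NH3 P2=NH1
Op 6: best P0=NH0 P1=NH3 P2=-
Op 7: best P0=NH0 P1=NH3 P2=NH2
Op 8: best P0=NH0 P1=NH3 P2=NH2

Answer: P0:NH0 P1:NH3 P2:NH2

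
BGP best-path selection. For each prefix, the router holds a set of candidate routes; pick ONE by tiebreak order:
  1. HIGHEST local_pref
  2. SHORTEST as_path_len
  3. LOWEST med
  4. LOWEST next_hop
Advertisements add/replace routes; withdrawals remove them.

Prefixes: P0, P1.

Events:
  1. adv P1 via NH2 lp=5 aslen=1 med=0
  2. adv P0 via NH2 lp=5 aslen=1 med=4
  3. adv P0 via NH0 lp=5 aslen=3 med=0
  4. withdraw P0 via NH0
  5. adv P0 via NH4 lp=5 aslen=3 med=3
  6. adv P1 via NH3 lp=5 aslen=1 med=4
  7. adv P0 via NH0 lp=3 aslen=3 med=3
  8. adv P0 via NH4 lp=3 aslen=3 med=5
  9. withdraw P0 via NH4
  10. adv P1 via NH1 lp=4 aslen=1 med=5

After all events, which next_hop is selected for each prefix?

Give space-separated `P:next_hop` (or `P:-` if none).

Op 1: best P0=- P1=NH2
Op 2: best P0=NH2 P1=NH2
Op 3: best P0=NH2 P1=NH2
Op 4: best P0=NH2 P1=NH2
Op 5: best P0=NH2 P1=NH2
Op 6: best P0=NH2 P1=NH2
Op 7: best P0=NH2 P1=NH2
Op 8: best P0=NH2 P1=NH2
Op 9: best P0=NH2 P1=NH2
Op 10: best P0=NH2 P1=NH2

Answer: P0:NH2 P1:NH2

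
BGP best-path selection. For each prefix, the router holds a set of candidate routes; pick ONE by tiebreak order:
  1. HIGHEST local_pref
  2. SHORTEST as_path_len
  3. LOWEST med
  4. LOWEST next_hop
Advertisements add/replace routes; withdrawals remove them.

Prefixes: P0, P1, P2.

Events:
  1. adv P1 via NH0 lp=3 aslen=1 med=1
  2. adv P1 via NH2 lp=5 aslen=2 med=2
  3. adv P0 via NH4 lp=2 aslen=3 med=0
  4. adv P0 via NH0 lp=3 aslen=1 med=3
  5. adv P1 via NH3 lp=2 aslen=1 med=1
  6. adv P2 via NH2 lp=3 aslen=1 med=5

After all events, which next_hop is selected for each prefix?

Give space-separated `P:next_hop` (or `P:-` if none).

Op 1: best P0=- P1=NH0 P2=-
Op 2: best P0=- P1=NH2 P2=-
Op 3: best P0=NH4 P1=NH2 P2=-
Op 4: best P0=NH0 P1=NH2 P2=-
Op 5: best P0=NH0 P1=NH2 P2=-
Op 6: best P0=NH0 P1=NH2 P2=NH2

Answer: P0:NH0 P1:NH2 P2:NH2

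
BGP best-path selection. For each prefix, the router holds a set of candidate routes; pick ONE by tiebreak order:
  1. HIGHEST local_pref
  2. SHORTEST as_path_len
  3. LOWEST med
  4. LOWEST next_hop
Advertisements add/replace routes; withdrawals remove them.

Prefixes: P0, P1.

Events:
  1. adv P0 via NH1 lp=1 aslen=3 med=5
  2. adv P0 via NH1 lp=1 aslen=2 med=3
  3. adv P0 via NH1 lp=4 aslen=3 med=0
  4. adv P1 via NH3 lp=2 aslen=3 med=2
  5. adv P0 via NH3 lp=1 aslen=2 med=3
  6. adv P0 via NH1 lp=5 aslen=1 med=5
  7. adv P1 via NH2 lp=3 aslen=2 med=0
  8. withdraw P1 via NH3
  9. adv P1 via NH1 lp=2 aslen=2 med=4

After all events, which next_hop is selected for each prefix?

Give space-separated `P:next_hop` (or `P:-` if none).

Op 1: best P0=NH1 P1=-
Op 2: best P0=NH1 P1=-
Op 3: best P0=NH1 P1=-
Op 4: best P0=NH1 P1=NH3
Op 5: best P0=NH1 P1=NH3
Op 6: best P0=NH1 P1=NH3
Op 7: best P0=NH1 P1=NH2
Op 8: best P0=NH1 P1=NH2
Op 9: best P0=NH1 P1=NH2

Answer: P0:NH1 P1:NH2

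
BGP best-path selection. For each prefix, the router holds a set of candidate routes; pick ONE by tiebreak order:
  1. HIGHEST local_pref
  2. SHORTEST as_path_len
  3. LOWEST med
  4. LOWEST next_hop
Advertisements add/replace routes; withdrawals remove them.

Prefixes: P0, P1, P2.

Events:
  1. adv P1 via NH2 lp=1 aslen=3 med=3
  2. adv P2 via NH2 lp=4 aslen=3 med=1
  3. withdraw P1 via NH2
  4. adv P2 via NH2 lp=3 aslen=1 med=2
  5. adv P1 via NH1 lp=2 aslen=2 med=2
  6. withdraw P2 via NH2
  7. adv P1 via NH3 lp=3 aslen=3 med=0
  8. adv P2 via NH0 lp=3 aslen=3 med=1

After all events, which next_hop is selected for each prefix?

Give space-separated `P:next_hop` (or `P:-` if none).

Op 1: best P0=- P1=NH2 P2=-
Op 2: best P0=- P1=NH2 P2=NH2
Op 3: best P0=- P1=- P2=NH2
Op 4: best P0=- P1=- P2=NH2
Op 5: best P0=- P1=NH1 P2=NH2
Op 6: best P0=- P1=NH1 P2=-
Op 7: best P0=- P1=NH3 P2=-
Op 8: best P0=- P1=NH3 P2=NH0

Answer: P0:- P1:NH3 P2:NH0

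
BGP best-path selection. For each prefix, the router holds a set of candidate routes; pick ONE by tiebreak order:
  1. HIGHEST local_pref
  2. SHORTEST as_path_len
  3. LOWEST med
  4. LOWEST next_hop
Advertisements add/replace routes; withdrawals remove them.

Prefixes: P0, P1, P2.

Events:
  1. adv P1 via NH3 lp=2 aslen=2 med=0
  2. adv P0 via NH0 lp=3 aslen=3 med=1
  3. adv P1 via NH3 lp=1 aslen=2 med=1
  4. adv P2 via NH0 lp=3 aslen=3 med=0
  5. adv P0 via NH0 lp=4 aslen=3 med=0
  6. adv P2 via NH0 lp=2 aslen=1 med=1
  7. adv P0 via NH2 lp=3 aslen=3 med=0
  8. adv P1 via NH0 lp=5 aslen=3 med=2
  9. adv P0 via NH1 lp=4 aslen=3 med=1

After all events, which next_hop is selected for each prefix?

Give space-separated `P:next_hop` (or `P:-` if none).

Answer: P0:NH0 P1:NH0 P2:NH0

Derivation:
Op 1: best P0=- P1=NH3 P2=-
Op 2: best P0=NH0 P1=NH3 P2=-
Op 3: best P0=NH0 P1=NH3 P2=-
Op 4: best P0=NH0 P1=NH3 P2=NH0
Op 5: best P0=NH0 P1=NH3 P2=NH0
Op 6: best P0=NH0 P1=NH3 P2=NH0
Op 7: best P0=NH0 P1=NH3 P2=NH0
Op 8: best P0=NH0 P1=NH0 P2=NH0
Op 9: best P0=NH0 P1=NH0 P2=NH0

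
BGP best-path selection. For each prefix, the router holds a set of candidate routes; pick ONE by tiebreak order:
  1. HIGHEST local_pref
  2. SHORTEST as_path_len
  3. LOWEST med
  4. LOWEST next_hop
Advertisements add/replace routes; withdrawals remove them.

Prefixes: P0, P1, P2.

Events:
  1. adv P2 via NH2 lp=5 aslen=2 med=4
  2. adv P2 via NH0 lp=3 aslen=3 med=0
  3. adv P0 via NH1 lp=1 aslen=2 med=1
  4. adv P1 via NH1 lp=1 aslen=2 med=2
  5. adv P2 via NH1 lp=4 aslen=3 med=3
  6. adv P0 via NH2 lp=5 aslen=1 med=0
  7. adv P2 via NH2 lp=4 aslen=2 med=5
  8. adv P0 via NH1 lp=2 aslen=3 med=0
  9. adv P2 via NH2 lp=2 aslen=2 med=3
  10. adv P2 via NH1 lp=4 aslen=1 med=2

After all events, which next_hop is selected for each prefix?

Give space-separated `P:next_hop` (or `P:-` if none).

Answer: P0:NH2 P1:NH1 P2:NH1

Derivation:
Op 1: best P0=- P1=- P2=NH2
Op 2: best P0=- P1=- P2=NH2
Op 3: best P0=NH1 P1=- P2=NH2
Op 4: best P0=NH1 P1=NH1 P2=NH2
Op 5: best P0=NH1 P1=NH1 P2=NH2
Op 6: best P0=NH2 P1=NH1 P2=NH2
Op 7: best P0=NH2 P1=NH1 P2=NH2
Op 8: best P0=NH2 P1=NH1 P2=NH2
Op 9: best P0=NH2 P1=NH1 P2=NH1
Op 10: best P0=NH2 P1=NH1 P2=NH1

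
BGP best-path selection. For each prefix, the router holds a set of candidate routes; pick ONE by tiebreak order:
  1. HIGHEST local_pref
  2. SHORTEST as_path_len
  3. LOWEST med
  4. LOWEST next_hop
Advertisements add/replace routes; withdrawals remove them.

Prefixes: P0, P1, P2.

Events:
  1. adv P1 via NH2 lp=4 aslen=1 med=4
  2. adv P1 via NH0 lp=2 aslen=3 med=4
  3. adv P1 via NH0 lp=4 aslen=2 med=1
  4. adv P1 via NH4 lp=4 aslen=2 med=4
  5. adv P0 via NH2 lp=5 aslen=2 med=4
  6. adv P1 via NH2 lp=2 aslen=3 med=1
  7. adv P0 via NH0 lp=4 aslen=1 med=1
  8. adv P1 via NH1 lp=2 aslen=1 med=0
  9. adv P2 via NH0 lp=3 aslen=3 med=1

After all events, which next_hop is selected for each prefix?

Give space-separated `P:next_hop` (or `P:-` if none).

Op 1: best P0=- P1=NH2 P2=-
Op 2: best P0=- P1=NH2 P2=-
Op 3: best P0=- P1=NH2 P2=-
Op 4: best P0=- P1=NH2 P2=-
Op 5: best P0=NH2 P1=NH2 P2=-
Op 6: best P0=NH2 P1=NH0 P2=-
Op 7: best P0=NH2 P1=NH0 P2=-
Op 8: best P0=NH2 P1=NH0 P2=-
Op 9: best P0=NH2 P1=NH0 P2=NH0

Answer: P0:NH2 P1:NH0 P2:NH0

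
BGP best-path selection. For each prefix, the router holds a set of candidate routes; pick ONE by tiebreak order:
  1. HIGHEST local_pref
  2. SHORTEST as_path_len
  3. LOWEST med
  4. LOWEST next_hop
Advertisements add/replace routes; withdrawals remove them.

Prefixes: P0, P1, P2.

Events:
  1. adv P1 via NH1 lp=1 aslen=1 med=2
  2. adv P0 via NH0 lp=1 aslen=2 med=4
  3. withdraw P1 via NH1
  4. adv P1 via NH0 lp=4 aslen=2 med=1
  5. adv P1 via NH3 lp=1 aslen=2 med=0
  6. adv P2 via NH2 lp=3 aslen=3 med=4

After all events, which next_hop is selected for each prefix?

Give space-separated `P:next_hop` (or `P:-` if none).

Op 1: best P0=- P1=NH1 P2=-
Op 2: best P0=NH0 P1=NH1 P2=-
Op 3: best P0=NH0 P1=- P2=-
Op 4: best P0=NH0 P1=NH0 P2=-
Op 5: best P0=NH0 P1=NH0 P2=-
Op 6: best P0=NH0 P1=NH0 P2=NH2

Answer: P0:NH0 P1:NH0 P2:NH2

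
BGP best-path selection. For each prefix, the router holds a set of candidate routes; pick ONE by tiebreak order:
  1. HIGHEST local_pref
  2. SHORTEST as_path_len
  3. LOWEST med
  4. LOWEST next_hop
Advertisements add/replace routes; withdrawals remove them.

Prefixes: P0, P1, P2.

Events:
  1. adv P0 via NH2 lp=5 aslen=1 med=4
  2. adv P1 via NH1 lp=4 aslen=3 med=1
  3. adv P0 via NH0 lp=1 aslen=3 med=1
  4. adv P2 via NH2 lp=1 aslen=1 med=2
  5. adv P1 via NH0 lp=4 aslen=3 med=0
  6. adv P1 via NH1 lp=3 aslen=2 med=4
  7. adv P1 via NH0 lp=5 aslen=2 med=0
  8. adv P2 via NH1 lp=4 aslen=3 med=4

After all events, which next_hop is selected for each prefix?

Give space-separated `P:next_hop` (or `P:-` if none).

Op 1: best P0=NH2 P1=- P2=-
Op 2: best P0=NH2 P1=NH1 P2=-
Op 3: best P0=NH2 P1=NH1 P2=-
Op 4: best P0=NH2 P1=NH1 P2=NH2
Op 5: best P0=NH2 P1=NH0 P2=NH2
Op 6: best P0=NH2 P1=NH0 P2=NH2
Op 7: best P0=NH2 P1=NH0 P2=NH2
Op 8: best P0=NH2 P1=NH0 P2=NH1

Answer: P0:NH2 P1:NH0 P2:NH1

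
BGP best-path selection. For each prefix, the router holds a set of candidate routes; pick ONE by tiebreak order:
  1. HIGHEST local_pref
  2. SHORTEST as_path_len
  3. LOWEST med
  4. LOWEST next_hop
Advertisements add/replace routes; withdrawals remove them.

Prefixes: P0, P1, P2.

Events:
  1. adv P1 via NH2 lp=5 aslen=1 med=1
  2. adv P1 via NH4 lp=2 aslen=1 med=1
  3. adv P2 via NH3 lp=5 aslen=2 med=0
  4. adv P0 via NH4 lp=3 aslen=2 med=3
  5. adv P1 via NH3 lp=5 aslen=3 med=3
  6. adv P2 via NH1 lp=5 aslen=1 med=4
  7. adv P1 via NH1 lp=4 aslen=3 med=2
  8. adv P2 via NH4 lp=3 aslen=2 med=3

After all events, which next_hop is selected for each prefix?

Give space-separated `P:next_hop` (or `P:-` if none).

Answer: P0:NH4 P1:NH2 P2:NH1

Derivation:
Op 1: best P0=- P1=NH2 P2=-
Op 2: best P0=- P1=NH2 P2=-
Op 3: best P0=- P1=NH2 P2=NH3
Op 4: best P0=NH4 P1=NH2 P2=NH3
Op 5: best P0=NH4 P1=NH2 P2=NH3
Op 6: best P0=NH4 P1=NH2 P2=NH1
Op 7: best P0=NH4 P1=NH2 P2=NH1
Op 8: best P0=NH4 P1=NH2 P2=NH1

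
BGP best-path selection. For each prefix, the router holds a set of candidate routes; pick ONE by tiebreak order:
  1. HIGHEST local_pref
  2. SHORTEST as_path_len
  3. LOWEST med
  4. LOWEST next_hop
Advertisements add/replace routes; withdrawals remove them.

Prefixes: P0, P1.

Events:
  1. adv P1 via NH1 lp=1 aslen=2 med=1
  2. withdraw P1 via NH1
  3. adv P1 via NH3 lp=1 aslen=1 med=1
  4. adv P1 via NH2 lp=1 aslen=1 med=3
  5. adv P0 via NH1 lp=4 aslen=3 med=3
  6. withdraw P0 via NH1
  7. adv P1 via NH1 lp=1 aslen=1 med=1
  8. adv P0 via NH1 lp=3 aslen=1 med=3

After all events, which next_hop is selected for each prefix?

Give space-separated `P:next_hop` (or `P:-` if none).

Answer: P0:NH1 P1:NH1

Derivation:
Op 1: best P0=- P1=NH1
Op 2: best P0=- P1=-
Op 3: best P0=- P1=NH3
Op 4: best P0=- P1=NH3
Op 5: best P0=NH1 P1=NH3
Op 6: best P0=- P1=NH3
Op 7: best P0=- P1=NH1
Op 8: best P0=NH1 P1=NH1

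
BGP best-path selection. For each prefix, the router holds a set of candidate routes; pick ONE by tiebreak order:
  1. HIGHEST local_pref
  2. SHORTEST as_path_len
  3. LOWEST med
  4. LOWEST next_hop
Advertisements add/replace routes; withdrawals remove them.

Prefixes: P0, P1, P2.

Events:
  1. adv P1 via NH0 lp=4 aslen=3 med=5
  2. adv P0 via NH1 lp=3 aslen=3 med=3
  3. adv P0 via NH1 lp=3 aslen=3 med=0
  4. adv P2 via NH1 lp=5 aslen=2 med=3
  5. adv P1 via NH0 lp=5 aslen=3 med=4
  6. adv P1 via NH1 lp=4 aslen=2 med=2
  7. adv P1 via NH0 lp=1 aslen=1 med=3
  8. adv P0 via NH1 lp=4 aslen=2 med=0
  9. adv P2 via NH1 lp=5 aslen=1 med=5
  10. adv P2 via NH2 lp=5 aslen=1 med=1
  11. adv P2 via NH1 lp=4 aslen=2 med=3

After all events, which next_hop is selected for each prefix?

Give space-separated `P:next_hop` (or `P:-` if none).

Answer: P0:NH1 P1:NH1 P2:NH2

Derivation:
Op 1: best P0=- P1=NH0 P2=-
Op 2: best P0=NH1 P1=NH0 P2=-
Op 3: best P0=NH1 P1=NH0 P2=-
Op 4: best P0=NH1 P1=NH0 P2=NH1
Op 5: best P0=NH1 P1=NH0 P2=NH1
Op 6: best P0=NH1 P1=NH0 P2=NH1
Op 7: best P0=NH1 P1=NH1 P2=NH1
Op 8: best P0=NH1 P1=NH1 P2=NH1
Op 9: best P0=NH1 P1=NH1 P2=NH1
Op 10: best P0=NH1 P1=NH1 P2=NH2
Op 11: best P0=NH1 P1=NH1 P2=NH2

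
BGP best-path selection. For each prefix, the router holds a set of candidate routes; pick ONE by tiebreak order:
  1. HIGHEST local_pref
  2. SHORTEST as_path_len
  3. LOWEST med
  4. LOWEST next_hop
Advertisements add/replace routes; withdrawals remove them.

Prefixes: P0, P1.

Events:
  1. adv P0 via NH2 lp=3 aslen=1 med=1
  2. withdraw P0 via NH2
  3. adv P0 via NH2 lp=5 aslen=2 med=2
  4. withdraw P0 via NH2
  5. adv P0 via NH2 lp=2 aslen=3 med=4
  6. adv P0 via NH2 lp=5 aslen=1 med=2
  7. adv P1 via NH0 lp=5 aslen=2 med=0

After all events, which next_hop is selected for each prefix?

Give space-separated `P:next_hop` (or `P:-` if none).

Answer: P0:NH2 P1:NH0

Derivation:
Op 1: best P0=NH2 P1=-
Op 2: best P0=- P1=-
Op 3: best P0=NH2 P1=-
Op 4: best P0=- P1=-
Op 5: best P0=NH2 P1=-
Op 6: best P0=NH2 P1=-
Op 7: best P0=NH2 P1=NH0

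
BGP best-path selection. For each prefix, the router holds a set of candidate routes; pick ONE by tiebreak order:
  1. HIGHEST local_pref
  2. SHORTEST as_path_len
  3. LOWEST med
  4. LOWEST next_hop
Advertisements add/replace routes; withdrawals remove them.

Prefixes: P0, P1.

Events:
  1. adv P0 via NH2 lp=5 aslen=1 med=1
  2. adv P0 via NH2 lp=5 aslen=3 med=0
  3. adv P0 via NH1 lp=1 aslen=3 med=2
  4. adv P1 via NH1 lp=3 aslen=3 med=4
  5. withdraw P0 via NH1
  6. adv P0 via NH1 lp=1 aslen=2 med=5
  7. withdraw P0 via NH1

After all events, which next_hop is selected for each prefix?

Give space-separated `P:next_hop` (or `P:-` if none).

Answer: P0:NH2 P1:NH1

Derivation:
Op 1: best P0=NH2 P1=-
Op 2: best P0=NH2 P1=-
Op 3: best P0=NH2 P1=-
Op 4: best P0=NH2 P1=NH1
Op 5: best P0=NH2 P1=NH1
Op 6: best P0=NH2 P1=NH1
Op 7: best P0=NH2 P1=NH1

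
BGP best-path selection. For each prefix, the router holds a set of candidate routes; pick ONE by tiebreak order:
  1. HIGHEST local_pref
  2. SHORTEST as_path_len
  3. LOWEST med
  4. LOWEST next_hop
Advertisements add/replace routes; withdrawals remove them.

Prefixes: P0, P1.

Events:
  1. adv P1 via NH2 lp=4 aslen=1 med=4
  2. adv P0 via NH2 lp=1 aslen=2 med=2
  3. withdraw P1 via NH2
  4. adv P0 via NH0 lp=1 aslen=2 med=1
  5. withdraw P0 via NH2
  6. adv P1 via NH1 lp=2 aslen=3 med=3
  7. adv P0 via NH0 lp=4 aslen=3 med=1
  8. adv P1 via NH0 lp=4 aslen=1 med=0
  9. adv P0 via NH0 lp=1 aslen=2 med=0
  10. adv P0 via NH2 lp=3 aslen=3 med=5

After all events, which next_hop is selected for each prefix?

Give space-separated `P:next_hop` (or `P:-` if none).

Op 1: best P0=- P1=NH2
Op 2: best P0=NH2 P1=NH2
Op 3: best P0=NH2 P1=-
Op 4: best P0=NH0 P1=-
Op 5: best P0=NH0 P1=-
Op 6: best P0=NH0 P1=NH1
Op 7: best P0=NH0 P1=NH1
Op 8: best P0=NH0 P1=NH0
Op 9: best P0=NH0 P1=NH0
Op 10: best P0=NH2 P1=NH0

Answer: P0:NH2 P1:NH0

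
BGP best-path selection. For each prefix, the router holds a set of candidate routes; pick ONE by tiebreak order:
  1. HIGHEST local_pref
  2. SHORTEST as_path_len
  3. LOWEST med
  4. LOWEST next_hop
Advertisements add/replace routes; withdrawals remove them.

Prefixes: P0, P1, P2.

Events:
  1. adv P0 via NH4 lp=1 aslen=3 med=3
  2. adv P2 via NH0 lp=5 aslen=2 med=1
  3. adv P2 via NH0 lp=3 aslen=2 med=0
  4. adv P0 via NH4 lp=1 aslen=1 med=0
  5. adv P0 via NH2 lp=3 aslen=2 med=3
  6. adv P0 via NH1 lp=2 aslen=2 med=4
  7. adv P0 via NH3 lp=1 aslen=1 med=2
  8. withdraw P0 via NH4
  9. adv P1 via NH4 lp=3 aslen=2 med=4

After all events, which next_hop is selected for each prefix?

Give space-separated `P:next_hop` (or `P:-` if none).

Answer: P0:NH2 P1:NH4 P2:NH0

Derivation:
Op 1: best P0=NH4 P1=- P2=-
Op 2: best P0=NH4 P1=- P2=NH0
Op 3: best P0=NH4 P1=- P2=NH0
Op 4: best P0=NH4 P1=- P2=NH0
Op 5: best P0=NH2 P1=- P2=NH0
Op 6: best P0=NH2 P1=- P2=NH0
Op 7: best P0=NH2 P1=- P2=NH0
Op 8: best P0=NH2 P1=- P2=NH0
Op 9: best P0=NH2 P1=NH4 P2=NH0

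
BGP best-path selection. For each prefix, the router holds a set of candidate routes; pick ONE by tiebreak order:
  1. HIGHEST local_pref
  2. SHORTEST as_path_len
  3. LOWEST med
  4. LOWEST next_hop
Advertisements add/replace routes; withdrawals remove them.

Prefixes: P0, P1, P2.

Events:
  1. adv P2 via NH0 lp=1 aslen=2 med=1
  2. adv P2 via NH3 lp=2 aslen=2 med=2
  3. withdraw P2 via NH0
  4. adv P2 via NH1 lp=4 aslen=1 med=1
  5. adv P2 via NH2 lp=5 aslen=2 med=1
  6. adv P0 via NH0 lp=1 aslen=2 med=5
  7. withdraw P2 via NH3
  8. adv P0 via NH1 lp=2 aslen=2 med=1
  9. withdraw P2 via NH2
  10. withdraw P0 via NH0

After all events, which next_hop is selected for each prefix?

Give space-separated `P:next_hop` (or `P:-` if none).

Answer: P0:NH1 P1:- P2:NH1

Derivation:
Op 1: best P0=- P1=- P2=NH0
Op 2: best P0=- P1=- P2=NH3
Op 3: best P0=- P1=- P2=NH3
Op 4: best P0=- P1=- P2=NH1
Op 5: best P0=- P1=- P2=NH2
Op 6: best P0=NH0 P1=- P2=NH2
Op 7: best P0=NH0 P1=- P2=NH2
Op 8: best P0=NH1 P1=- P2=NH2
Op 9: best P0=NH1 P1=- P2=NH1
Op 10: best P0=NH1 P1=- P2=NH1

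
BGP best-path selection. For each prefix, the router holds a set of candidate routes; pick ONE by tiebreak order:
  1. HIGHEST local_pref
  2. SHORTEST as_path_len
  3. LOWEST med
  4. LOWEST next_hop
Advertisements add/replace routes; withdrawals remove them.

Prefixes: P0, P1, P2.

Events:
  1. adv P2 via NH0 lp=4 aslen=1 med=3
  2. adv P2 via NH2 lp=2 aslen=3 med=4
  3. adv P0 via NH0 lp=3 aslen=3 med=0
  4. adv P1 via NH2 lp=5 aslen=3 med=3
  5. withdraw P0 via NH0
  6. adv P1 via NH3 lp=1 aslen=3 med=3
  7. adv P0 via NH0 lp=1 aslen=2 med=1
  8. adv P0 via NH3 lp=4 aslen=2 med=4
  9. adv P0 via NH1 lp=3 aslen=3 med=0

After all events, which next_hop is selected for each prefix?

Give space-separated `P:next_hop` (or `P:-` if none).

Answer: P0:NH3 P1:NH2 P2:NH0

Derivation:
Op 1: best P0=- P1=- P2=NH0
Op 2: best P0=- P1=- P2=NH0
Op 3: best P0=NH0 P1=- P2=NH0
Op 4: best P0=NH0 P1=NH2 P2=NH0
Op 5: best P0=- P1=NH2 P2=NH0
Op 6: best P0=- P1=NH2 P2=NH0
Op 7: best P0=NH0 P1=NH2 P2=NH0
Op 8: best P0=NH3 P1=NH2 P2=NH0
Op 9: best P0=NH3 P1=NH2 P2=NH0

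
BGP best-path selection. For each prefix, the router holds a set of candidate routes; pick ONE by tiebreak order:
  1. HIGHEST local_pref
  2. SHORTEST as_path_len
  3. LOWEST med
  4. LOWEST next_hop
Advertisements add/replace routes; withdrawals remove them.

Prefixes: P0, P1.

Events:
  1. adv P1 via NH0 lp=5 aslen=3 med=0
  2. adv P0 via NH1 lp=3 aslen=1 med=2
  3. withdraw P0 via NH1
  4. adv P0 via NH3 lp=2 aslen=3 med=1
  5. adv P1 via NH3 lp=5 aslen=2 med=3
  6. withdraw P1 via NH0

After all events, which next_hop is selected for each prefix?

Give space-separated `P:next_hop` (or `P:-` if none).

Answer: P0:NH3 P1:NH3

Derivation:
Op 1: best P0=- P1=NH0
Op 2: best P0=NH1 P1=NH0
Op 3: best P0=- P1=NH0
Op 4: best P0=NH3 P1=NH0
Op 5: best P0=NH3 P1=NH3
Op 6: best P0=NH3 P1=NH3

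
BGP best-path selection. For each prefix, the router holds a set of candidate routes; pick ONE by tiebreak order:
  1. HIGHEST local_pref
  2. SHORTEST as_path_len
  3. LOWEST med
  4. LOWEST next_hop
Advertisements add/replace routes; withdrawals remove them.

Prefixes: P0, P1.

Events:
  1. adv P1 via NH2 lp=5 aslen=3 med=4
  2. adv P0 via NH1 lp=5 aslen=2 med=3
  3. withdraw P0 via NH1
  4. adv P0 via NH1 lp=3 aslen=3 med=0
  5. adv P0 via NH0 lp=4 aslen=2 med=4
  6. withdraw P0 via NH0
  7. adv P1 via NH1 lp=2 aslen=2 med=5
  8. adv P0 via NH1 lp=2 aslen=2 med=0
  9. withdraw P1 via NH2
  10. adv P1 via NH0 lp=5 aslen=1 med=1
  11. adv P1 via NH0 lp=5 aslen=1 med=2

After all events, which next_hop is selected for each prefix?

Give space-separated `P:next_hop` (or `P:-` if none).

Op 1: best P0=- P1=NH2
Op 2: best P0=NH1 P1=NH2
Op 3: best P0=- P1=NH2
Op 4: best P0=NH1 P1=NH2
Op 5: best P0=NH0 P1=NH2
Op 6: best P0=NH1 P1=NH2
Op 7: best P0=NH1 P1=NH2
Op 8: best P0=NH1 P1=NH2
Op 9: best P0=NH1 P1=NH1
Op 10: best P0=NH1 P1=NH0
Op 11: best P0=NH1 P1=NH0

Answer: P0:NH1 P1:NH0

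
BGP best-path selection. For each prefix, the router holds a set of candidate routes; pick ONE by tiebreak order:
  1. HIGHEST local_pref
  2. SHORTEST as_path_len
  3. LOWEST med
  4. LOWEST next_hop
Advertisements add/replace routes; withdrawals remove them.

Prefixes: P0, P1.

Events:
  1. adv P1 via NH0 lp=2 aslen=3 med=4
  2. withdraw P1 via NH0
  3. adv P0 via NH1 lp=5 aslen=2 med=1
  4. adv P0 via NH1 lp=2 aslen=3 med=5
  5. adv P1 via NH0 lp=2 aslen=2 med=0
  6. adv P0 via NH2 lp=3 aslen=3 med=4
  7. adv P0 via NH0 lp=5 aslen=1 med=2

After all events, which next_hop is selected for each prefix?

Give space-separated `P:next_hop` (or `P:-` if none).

Op 1: best P0=- P1=NH0
Op 2: best P0=- P1=-
Op 3: best P0=NH1 P1=-
Op 4: best P0=NH1 P1=-
Op 5: best P0=NH1 P1=NH0
Op 6: best P0=NH2 P1=NH0
Op 7: best P0=NH0 P1=NH0

Answer: P0:NH0 P1:NH0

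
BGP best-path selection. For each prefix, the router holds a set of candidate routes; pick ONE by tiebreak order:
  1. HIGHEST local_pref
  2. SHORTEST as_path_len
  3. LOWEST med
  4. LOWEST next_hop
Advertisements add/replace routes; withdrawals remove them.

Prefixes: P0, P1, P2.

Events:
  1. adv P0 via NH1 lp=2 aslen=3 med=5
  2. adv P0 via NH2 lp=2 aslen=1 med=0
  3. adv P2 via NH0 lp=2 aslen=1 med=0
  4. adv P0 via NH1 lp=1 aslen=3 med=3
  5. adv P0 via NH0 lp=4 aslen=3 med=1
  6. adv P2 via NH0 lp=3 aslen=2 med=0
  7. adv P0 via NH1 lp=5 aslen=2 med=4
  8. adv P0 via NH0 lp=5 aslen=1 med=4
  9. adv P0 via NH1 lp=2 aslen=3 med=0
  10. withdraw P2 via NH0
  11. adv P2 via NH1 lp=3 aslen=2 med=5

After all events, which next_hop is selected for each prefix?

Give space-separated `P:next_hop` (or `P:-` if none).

Answer: P0:NH0 P1:- P2:NH1

Derivation:
Op 1: best P0=NH1 P1=- P2=-
Op 2: best P0=NH2 P1=- P2=-
Op 3: best P0=NH2 P1=- P2=NH0
Op 4: best P0=NH2 P1=- P2=NH0
Op 5: best P0=NH0 P1=- P2=NH0
Op 6: best P0=NH0 P1=- P2=NH0
Op 7: best P0=NH1 P1=- P2=NH0
Op 8: best P0=NH0 P1=- P2=NH0
Op 9: best P0=NH0 P1=- P2=NH0
Op 10: best P0=NH0 P1=- P2=-
Op 11: best P0=NH0 P1=- P2=NH1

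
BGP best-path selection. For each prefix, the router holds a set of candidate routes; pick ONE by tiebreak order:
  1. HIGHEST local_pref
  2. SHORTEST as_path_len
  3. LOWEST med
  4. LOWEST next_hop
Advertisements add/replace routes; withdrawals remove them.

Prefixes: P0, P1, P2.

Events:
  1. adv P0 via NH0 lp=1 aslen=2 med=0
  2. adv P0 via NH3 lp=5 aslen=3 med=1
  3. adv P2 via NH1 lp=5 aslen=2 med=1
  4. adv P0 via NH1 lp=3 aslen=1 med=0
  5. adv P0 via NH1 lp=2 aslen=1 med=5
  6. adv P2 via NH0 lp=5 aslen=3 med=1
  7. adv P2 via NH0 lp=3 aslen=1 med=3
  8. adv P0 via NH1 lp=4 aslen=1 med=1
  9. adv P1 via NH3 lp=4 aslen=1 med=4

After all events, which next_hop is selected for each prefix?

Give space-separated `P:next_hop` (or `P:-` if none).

Op 1: best P0=NH0 P1=- P2=-
Op 2: best P0=NH3 P1=- P2=-
Op 3: best P0=NH3 P1=- P2=NH1
Op 4: best P0=NH3 P1=- P2=NH1
Op 5: best P0=NH3 P1=- P2=NH1
Op 6: best P0=NH3 P1=- P2=NH1
Op 7: best P0=NH3 P1=- P2=NH1
Op 8: best P0=NH3 P1=- P2=NH1
Op 9: best P0=NH3 P1=NH3 P2=NH1

Answer: P0:NH3 P1:NH3 P2:NH1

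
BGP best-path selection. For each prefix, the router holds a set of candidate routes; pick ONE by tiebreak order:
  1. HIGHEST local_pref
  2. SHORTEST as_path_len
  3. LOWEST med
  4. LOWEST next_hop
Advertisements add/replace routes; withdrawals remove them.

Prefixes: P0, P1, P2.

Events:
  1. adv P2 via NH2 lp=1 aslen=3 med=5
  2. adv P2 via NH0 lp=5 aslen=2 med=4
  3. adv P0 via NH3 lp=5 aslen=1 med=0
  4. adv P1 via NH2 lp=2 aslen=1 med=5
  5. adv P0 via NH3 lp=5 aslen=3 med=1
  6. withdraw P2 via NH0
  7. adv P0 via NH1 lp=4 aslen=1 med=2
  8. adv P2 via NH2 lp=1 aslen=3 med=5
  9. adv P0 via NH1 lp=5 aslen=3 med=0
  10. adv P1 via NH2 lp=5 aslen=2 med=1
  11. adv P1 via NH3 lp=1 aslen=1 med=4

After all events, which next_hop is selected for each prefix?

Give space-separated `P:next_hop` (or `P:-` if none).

Answer: P0:NH1 P1:NH2 P2:NH2

Derivation:
Op 1: best P0=- P1=- P2=NH2
Op 2: best P0=- P1=- P2=NH0
Op 3: best P0=NH3 P1=- P2=NH0
Op 4: best P0=NH3 P1=NH2 P2=NH0
Op 5: best P0=NH3 P1=NH2 P2=NH0
Op 6: best P0=NH3 P1=NH2 P2=NH2
Op 7: best P0=NH3 P1=NH2 P2=NH2
Op 8: best P0=NH3 P1=NH2 P2=NH2
Op 9: best P0=NH1 P1=NH2 P2=NH2
Op 10: best P0=NH1 P1=NH2 P2=NH2
Op 11: best P0=NH1 P1=NH2 P2=NH2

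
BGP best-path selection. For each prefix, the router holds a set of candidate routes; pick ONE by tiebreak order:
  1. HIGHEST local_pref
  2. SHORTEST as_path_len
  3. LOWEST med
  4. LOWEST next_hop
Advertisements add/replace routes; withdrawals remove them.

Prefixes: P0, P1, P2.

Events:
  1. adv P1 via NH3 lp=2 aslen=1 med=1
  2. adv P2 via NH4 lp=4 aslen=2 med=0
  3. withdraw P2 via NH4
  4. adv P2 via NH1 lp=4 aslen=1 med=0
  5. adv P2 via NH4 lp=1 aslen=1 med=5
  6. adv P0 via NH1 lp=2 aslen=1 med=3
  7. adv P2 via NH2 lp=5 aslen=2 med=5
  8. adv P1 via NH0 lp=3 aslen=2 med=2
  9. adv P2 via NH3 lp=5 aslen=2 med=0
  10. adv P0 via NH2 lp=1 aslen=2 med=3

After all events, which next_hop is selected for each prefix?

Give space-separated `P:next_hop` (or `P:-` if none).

Op 1: best P0=- P1=NH3 P2=-
Op 2: best P0=- P1=NH3 P2=NH4
Op 3: best P0=- P1=NH3 P2=-
Op 4: best P0=- P1=NH3 P2=NH1
Op 5: best P0=- P1=NH3 P2=NH1
Op 6: best P0=NH1 P1=NH3 P2=NH1
Op 7: best P0=NH1 P1=NH3 P2=NH2
Op 8: best P0=NH1 P1=NH0 P2=NH2
Op 9: best P0=NH1 P1=NH0 P2=NH3
Op 10: best P0=NH1 P1=NH0 P2=NH3

Answer: P0:NH1 P1:NH0 P2:NH3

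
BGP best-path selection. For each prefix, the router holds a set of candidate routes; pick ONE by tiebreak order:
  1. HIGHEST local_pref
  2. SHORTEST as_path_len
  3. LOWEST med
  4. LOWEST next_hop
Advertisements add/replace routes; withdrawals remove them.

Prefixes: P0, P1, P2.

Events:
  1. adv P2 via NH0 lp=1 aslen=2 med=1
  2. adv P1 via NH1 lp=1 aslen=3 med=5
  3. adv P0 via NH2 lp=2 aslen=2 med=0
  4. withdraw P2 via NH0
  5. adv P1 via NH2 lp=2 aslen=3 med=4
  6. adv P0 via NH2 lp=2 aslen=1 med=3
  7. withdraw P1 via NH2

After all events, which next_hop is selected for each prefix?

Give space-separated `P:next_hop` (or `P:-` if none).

Answer: P0:NH2 P1:NH1 P2:-

Derivation:
Op 1: best P0=- P1=- P2=NH0
Op 2: best P0=- P1=NH1 P2=NH0
Op 3: best P0=NH2 P1=NH1 P2=NH0
Op 4: best P0=NH2 P1=NH1 P2=-
Op 5: best P0=NH2 P1=NH2 P2=-
Op 6: best P0=NH2 P1=NH2 P2=-
Op 7: best P0=NH2 P1=NH1 P2=-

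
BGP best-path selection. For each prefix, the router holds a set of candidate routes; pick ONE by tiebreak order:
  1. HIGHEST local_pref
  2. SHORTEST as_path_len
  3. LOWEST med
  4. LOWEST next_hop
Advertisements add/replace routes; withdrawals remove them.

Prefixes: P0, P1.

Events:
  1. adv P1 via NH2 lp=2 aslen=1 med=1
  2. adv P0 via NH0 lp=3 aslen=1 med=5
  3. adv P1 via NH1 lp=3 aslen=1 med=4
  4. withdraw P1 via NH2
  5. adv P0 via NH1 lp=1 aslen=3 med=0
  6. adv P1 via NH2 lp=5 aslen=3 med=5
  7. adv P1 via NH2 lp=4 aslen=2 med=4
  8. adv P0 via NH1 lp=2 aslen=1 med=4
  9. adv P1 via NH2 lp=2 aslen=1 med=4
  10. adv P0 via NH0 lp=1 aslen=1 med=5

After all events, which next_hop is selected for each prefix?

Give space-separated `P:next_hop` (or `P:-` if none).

Op 1: best P0=- P1=NH2
Op 2: best P0=NH0 P1=NH2
Op 3: best P0=NH0 P1=NH1
Op 4: best P0=NH0 P1=NH1
Op 5: best P0=NH0 P1=NH1
Op 6: best P0=NH0 P1=NH2
Op 7: best P0=NH0 P1=NH2
Op 8: best P0=NH0 P1=NH2
Op 9: best P0=NH0 P1=NH1
Op 10: best P0=NH1 P1=NH1

Answer: P0:NH1 P1:NH1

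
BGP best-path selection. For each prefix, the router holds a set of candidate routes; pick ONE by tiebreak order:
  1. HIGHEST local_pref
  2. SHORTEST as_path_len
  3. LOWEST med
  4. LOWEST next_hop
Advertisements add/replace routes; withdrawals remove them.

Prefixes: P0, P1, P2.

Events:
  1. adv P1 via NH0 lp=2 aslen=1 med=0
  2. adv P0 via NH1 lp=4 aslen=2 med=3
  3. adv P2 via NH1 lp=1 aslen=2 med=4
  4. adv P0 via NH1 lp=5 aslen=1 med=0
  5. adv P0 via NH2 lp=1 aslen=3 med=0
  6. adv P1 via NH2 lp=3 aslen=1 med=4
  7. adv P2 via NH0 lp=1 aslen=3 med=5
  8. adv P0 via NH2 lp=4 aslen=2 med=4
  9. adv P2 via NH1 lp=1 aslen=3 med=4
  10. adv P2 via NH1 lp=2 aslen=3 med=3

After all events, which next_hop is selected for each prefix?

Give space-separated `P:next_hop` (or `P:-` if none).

Op 1: best P0=- P1=NH0 P2=-
Op 2: best P0=NH1 P1=NH0 P2=-
Op 3: best P0=NH1 P1=NH0 P2=NH1
Op 4: best P0=NH1 P1=NH0 P2=NH1
Op 5: best P0=NH1 P1=NH0 P2=NH1
Op 6: best P0=NH1 P1=NH2 P2=NH1
Op 7: best P0=NH1 P1=NH2 P2=NH1
Op 8: best P0=NH1 P1=NH2 P2=NH1
Op 9: best P0=NH1 P1=NH2 P2=NH1
Op 10: best P0=NH1 P1=NH2 P2=NH1

Answer: P0:NH1 P1:NH2 P2:NH1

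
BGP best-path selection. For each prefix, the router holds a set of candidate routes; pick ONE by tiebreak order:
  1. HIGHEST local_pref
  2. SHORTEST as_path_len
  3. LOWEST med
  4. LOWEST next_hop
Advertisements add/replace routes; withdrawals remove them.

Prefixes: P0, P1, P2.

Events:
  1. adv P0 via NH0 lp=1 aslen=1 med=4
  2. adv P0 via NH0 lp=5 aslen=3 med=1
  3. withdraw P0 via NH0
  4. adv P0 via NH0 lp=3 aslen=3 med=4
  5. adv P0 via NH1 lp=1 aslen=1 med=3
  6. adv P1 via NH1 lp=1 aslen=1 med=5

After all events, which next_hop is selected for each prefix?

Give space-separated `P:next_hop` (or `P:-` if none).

Op 1: best P0=NH0 P1=- P2=-
Op 2: best P0=NH0 P1=- P2=-
Op 3: best P0=- P1=- P2=-
Op 4: best P0=NH0 P1=- P2=-
Op 5: best P0=NH0 P1=- P2=-
Op 6: best P0=NH0 P1=NH1 P2=-

Answer: P0:NH0 P1:NH1 P2:-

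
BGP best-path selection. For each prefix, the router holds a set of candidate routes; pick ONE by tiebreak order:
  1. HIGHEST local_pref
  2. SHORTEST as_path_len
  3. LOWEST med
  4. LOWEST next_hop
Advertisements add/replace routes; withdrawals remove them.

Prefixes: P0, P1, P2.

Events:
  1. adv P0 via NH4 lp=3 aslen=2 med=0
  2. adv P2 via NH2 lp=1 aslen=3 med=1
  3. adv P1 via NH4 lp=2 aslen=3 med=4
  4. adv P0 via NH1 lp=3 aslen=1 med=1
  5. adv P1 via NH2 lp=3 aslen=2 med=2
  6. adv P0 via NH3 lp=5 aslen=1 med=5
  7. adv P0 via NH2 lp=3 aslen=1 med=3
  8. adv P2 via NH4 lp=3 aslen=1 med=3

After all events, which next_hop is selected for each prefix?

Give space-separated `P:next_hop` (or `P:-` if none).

Answer: P0:NH3 P1:NH2 P2:NH4

Derivation:
Op 1: best P0=NH4 P1=- P2=-
Op 2: best P0=NH4 P1=- P2=NH2
Op 3: best P0=NH4 P1=NH4 P2=NH2
Op 4: best P0=NH1 P1=NH4 P2=NH2
Op 5: best P0=NH1 P1=NH2 P2=NH2
Op 6: best P0=NH3 P1=NH2 P2=NH2
Op 7: best P0=NH3 P1=NH2 P2=NH2
Op 8: best P0=NH3 P1=NH2 P2=NH4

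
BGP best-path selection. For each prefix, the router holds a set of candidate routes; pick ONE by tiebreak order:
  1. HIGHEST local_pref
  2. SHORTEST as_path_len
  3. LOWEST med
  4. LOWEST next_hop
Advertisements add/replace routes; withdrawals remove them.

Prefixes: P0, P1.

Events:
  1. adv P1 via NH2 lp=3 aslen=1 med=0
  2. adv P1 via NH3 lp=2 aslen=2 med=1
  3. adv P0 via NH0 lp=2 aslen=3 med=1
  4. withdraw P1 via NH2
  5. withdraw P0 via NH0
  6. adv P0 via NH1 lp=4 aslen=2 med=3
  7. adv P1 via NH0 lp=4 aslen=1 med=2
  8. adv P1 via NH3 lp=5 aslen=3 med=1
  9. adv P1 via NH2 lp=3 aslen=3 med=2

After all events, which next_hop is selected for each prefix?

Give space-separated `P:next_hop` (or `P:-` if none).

Answer: P0:NH1 P1:NH3

Derivation:
Op 1: best P0=- P1=NH2
Op 2: best P0=- P1=NH2
Op 3: best P0=NH0 P1=NH2
Op 4: best P0=NH0 P1=NH3
Op 5: best P0=- P1=NH3
Op 6: best P0=NH1 P1=NH3
Op 7: best P0=NH1 P1=NH0
Op 8: best P0=NH1 P1=NH3
Op 9: best P0=NH1 P1=NH3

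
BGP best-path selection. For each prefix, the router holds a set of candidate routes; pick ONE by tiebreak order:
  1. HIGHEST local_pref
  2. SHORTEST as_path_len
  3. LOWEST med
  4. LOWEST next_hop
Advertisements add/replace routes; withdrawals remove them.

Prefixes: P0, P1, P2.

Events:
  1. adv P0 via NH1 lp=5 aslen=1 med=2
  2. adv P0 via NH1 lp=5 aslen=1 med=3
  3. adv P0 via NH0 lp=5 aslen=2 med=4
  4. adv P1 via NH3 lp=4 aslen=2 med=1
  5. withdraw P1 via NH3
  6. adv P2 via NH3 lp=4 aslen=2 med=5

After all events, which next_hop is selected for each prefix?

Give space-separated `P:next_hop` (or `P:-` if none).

Op 1: best P0=NH1 P1=- P2=-
Op 2: best P0=NH1 P1=- P2=-
Op 3: best P0=NH1 P1=- P2=-
Op 4: best P0=NH1 P1=NH3 P2=-
Op 5: best P0=NH1 P1=- P2=-
Op 6: best P0=NH1 P1=- P2=NH3

Answer: P0:NH1 P1:- P2:NH3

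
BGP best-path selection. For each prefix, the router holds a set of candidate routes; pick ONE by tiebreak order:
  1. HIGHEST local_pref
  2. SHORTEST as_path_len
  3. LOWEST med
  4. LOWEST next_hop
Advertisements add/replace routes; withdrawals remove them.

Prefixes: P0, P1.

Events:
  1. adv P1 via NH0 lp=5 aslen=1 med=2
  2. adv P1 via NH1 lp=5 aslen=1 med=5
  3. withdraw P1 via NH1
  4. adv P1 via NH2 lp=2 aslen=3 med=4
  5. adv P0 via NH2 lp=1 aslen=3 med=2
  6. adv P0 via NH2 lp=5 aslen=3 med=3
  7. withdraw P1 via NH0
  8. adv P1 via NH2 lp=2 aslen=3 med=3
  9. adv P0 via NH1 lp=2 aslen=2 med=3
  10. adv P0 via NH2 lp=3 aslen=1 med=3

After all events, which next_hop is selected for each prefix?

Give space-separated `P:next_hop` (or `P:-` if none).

Op 1: best P0=- P1=NH0
Op 2: best P0=- P1=NH0
Op 3: best P0=- P1=NH0
Op 4: best P0=- P1=NH0
Op 5: best P0=NH2 P1=NH0
Op 6: best P0=NH2 P1=NH0
Op 7: best P0=NH2 P1=NH2
Op 8: best P0=NH2 P1=NH2
Op 9: best P0=NH2 P1=NH2
Op 10: best P0=NH2 P1=NH2

Answer: P0:NH2 P1:NH2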